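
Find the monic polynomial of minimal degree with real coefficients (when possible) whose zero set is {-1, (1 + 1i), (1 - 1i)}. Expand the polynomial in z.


The polynomial is p(z) = ∏_{α ∈ S} (z − α), where S = {-1, (1 + 1i), (1 - 1i)}.
Expanding the product yields: p(z) = z^3 -z^2 + 2.
Note conjugate pairs combine to real quadratics: (z − (1+1i))(z − (1−1i)) = z² − 2z + 2.
The resulting polynomial has degree 3 and real coefficients as required.

p(z) = z^3 -z^2 + 2.


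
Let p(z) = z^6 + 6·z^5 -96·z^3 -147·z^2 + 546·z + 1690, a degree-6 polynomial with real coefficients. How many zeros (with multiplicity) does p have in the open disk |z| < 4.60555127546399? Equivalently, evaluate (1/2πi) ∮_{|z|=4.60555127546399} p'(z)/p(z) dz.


The zeros of p are: (-3 + 2i), (-3 - 2i), (3 + 1i), (3 - 1i), (-3 + 2i), (-3 - 2i).
Their magnitudes are: 3.606, 3.606, 3.162, 3.162, 3.606, 3.606.
Zeros with |z| < R = 4.60555127546399: (-3 + 2i), (-3 - 2i), (3 + 1i), (3 - 1i), (-3 + 2i), (-3 - 2i).
Count = 6.
By the argument principle, (1/2πi) ∮_{|z|=R} p'(z)/p(z) dz equals exactly this count.

Number of zeros inside |z| < 4.60555127546399: 6.


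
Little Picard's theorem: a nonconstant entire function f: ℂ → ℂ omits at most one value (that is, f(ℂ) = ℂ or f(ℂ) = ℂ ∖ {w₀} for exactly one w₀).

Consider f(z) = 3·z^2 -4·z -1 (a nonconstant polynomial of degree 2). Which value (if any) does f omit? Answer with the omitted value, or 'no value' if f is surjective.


Little Picard bounds the complement of f(ℂ) to at most one point.
For every w ∈ ℂ, the equation p(z) − w = 0 is a nonconstant polynomial in z and hence has at least one root by the fundamental theorem of algebra. So p is surjective onto ℂ, omitting no value.

Omitted value: no value.


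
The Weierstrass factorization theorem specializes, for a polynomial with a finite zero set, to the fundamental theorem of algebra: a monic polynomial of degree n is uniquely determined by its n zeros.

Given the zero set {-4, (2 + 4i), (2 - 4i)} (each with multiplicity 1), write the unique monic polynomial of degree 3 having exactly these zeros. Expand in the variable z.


The polynomial is p(z) = ∏_{α ∈ S} (z − α), where S = {-4, (2 + 4i), (2 - 4i)}.
Expanding the product yields: p(z) = z^3 + 4·z + 80.
Note conjugate pairs combine to real quadratics: (z − (2+4i))(z − (2−4i)) = z² − 4z + 20.
The resulting polynomial has degree 3 and real coefficients as required.

p(z) = z^3 + 4·z + 80.


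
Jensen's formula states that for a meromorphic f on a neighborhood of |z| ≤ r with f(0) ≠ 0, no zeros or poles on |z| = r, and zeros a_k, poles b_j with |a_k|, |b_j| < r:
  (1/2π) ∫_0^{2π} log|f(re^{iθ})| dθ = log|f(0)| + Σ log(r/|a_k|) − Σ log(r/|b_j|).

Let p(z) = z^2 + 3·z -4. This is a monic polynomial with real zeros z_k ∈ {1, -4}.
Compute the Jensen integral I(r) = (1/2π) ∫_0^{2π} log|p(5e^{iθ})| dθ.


Zeros: -4, 1; r = 5.
Inside |z| < r: -4, 1. Outside (|z| ≥ r): ∅.
p(0) = -4, so log|p(0)| = log(4) = 1.3863.
Apply Jensen: I(r) = log|p(0)| + Σ_k log(r/|z_k|), summed over zeros inside |z| < r.
  log(r/|z_k|) for z_k = 1: log(5/1) = 1.6094
  log(r/|z_k|) for z_k = -4: log(5/4) = 0.2231
Sum over inside zeros: 1.8326.
I(r) = log|p(0)| + (inside sum) = 1.3863 + 1.8326 = 3.2189.
Closed form (all zeros inside, monic): I(r) = n·log(r) = 2·log(5) = 3.2189. ✓

I(r) ≈ 3.2189.


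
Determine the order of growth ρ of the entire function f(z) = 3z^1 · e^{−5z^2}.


M(r) = max_{|z|=r} |3|·|z|^1·|e^{−5z^2}| = 3·r^1 · e^{5r^2} (the factors attain their maxima compatibly on |z|=r). Then log M(r) = log 3 + 1·log r + 5r^2, dominated by the last term, so log log M(r) ~ 2·log r. The polynomial factor 3z^1 contributes only a log r term and does not affect the order. ρ = 2.
Therefore ρ = 2.

Order ρ = 2.


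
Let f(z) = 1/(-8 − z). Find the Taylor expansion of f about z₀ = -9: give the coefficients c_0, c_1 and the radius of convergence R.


Let w = z − z₀, so z = z₀ + w.
Then -8 − z = -8 − (z₀ + w) = (-8 − z₀) − w = 1 − w.
f(z) = 1/(1 − w) = (1/(1)) · 1/(1 − w/(1)) = Σ_{n≥0} w^n / (1)^(n+1).
So c_n = 1/(1)^(n+1):
  c_0 = 1/(1)^1 = 1.
  c_1 = 1/(1)^2 = 1.
The series is valid for |w/d| < 1, i.e. |z − z₀| < |d|.
Radius of convergence: R = |-8 − z₀| = |1| = 1 (distance from z₀ to the singularity z = -8).

c_0 = 1, c_1 = 1; R = 1.


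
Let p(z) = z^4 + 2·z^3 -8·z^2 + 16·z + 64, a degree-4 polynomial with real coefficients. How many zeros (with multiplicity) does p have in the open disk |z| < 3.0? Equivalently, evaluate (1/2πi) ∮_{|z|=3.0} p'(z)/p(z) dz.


The zeros of p are: -4, -2, (2 + 2i), (2 - 2i).
Their magnitudes are: 4, 2, 2.828, 2.828.
Zeros with |z| < R = 3.0: -2, (2 + 2i), (2 - 2i).
Count = 3.
By the argument principle, (1/2πi) ∮_{|z|=R} p'(z)/p(z) dz equals exactly this count.

Number of zeros inside |z| < 3.0: 3.


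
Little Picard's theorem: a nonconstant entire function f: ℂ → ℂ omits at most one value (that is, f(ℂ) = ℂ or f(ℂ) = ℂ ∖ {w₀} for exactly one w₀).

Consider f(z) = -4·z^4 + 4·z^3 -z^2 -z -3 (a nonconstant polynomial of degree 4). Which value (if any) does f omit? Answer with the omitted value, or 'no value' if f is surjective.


Little Picard bounds the complement of f(ℂ) to at most one point.
For every w ∈ ℂ, the equation p(z) − w = 0 is a nonconstant polynomial in z and hence has at least one root by the fundamental theorem of algebra. So p is surjective onto ℂ, omitting no value.

Omitted value: no value.


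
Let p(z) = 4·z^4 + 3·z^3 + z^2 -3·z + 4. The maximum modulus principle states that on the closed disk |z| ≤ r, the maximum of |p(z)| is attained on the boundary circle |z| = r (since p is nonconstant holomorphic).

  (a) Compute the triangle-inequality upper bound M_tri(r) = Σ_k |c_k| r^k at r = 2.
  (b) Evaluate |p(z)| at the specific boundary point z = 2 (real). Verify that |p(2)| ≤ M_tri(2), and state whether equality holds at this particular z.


Coefficients: c_0 = 4, c_1 = -3, c_2 = 1, c_3 = 3, c_4 = 4. Radius r = 2.
Part (a). Triangle bound: M_tri(r) = Σ_k |c_k| r^k
  = |4|·2^0 + |-3|·2^1 + |1|·2^2 + |3|·2^3 + |4|·2^4
  = 4 + 6 + 4 + 24 + 64 = 102.
This bounds M(r) := max_{|z|=r} |p(z)| from above; equality holds iff all terms c_k z^k can be made to align in phase at a single z on |z|=r.
Part (b). At z = 2 (real, on the circle |z| = r):
  p(2) = (4)·2^0 + (-3)·2^1 + (1)·2^2 + (3)·2^3 + (4)·2^4 = 90.
  |p(2)| = 90.
Check: |p(2)| = 90 ≤ 102 = M_tri(2). ✓ Equality does not hold at z = 2 (the coefficients have mixed signs, so the terms do not all align in phase there).

M_tri(2) = 102; |p(2)| = 90; equality at z=2: no.


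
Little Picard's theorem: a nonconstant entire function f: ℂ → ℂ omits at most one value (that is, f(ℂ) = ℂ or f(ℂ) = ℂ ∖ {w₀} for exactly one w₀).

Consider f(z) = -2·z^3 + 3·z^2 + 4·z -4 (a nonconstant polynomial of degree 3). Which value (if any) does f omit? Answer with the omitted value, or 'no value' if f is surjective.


Little Picard bounds the complement of f(ℂ) to at most one point.
For every w ∈ ℂ, the equation p(z) − w = 0 is a nonconstant polynomial in z and hence has at least one root by the fundamental theorem of algebra. So p is surjective onto ℂ, omitting no value.

Omitted value: no value.


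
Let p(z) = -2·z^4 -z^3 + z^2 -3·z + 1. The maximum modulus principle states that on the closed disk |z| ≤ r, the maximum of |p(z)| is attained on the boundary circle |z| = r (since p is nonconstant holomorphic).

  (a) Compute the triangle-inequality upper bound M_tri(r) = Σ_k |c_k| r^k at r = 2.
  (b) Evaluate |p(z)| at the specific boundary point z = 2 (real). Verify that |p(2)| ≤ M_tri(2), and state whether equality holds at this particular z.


Coefficients: c_0 = 1, c_1 = -3, c_2 = 1, c_3 = -1, c_4 = -2. Radius r = 2.
Part (a). Triangle bound: M_tri(r) = Σ_k |c_k| r^k
  = |1|·2^0 + |-3|·2^1 + |1|·2^2 + |-1|·2^3 + |-2|·2^4
  = 1 + 6 + 4 + 8 + 32 = 51.
This bounds M(r) := max_{|z|=r} |p(z)| from above; equality holds iff all terms c_k z^k can be made to align in phase at a single z on |z|=r.
Part (b). At z = 2 (real, on the circle |z| = r):
  p(2) = (1)·2^0 + (-3)·2^1 + (1)·2^2 + (-1)·2^3 + (-2)·2^4 = -41.
  |p(2)| = 41.
Check: |p(2)| = 41 ≤ 51 = M_tri(2). ✓ Equality does not hold at z = 2 (the coefficients have mixed signs, so the terms do not all align in phase there).

M_tri(2) = 51; |p(2)| = 41; equality at z=2: no.


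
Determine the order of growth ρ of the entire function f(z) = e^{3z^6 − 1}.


|e^{3z^6 − 1}| = e^{Re(3·z^6) + -1} ≤ e^{3|z|^6 + -1} = e^{3r^6 + -1} on |z| = r, so ρ ≤ 6. Choosing z on |z|=r so that 3·z^6 is real positive (always possible by picking arg z appropriately) gives |f(z)| = e^{3r^6 + -1}, matching the bound. The additive constant -1 does not affect log log M(r) ~ 6·log r. Hence ρ = 6.
Therefore ρ = 6.

Order ρ = 6.


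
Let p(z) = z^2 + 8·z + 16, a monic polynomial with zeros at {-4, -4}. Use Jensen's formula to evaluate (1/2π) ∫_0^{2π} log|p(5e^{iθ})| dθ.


Zeros: -4, -4; r = 5.
Inside |z| < r: -4, -4. Outside (|z| ≥ r): ∅.
p(0) = 16, so log|p(0)| = log(16) = 2.7726.
Apply Jensen: I(r) = log|p(0)| + Σ_k log(r/|z_k|), summed over zeros inside |z| < r.
  log(r/|z_k|) for z_k = -4: log(5/4) = 0.2231
  log(r/|z_k|) for z_k = -4: log(5/4) = 0.2231
Sum over inside zeros: 0.4463.
I(r) = log|p(0)| + (inside sum) = 2.7726 + 0.4463 = 3.2189.
Closed form (all zeros inside, monic): I(r) = n·log(r) = 2·log(5) = 3.2189. ✓

I(r) ≈ 3.2189.


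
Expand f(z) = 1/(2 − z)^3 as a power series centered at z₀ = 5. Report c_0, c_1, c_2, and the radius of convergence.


Let w = z − z₀, so z = z₀ + w.
Then 2 − z = 2 − (z₀ + w) = (2 − z₀) − w = -3 − w.
f(z) = 1/(-3 − w)^3 = (1/(-3)^3) · (1 − w/(-3))^{−3}.
By the binomial series (1−u)^{−3} = Σ_{n≥0} C(n+2, 2) u^n for |u|<1, with u = w/(-3):
  c_n = C(n+2, 2) / (-3)^(n+3).
  c_0 = 1/(-3)^3 = -1/27.
  c_1 = 3/(-3)^4 = 1/27.
  c_2 = 6/(-3)^5 = -2/81.
The series is valid for |w/d| < 1, i.e. |z − z₀| < |d|.
Radius of convergence: R = |2 − z₀| = |-3| = 3 (distance from z₀ to the singularity z = 2).

c_0 = -1/27, c_1 = 1/27, c_2 = -2/81; R = 3.


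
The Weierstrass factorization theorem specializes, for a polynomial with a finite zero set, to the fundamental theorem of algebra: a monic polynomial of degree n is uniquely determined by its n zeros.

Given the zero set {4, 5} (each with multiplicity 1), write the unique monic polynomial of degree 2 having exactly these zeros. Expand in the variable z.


The polynomial is p(z) = ∏_{α ∈ S} (z − α), where S = {4, 5}.
Expanding the product yields: p(z) = z^2 -9·z + 20.
The resulting polynomial has degree 2 and real coefficients as required.

p(z) = z^2 -9·z + 20.


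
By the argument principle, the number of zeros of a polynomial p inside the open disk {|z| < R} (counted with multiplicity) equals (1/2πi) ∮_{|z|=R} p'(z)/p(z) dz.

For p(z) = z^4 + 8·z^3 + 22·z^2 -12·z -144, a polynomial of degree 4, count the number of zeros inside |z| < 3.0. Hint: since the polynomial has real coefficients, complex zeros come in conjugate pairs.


The zeros of p are: 2, (-3 + 3i), (-3 - 3i), -4.
Their magnitudes are: 2, 4.243, 4.243, 4.
Zeros with |z| < R = 3.0: 2.
Count = 1.
By the argument principle, (1/2πi) ∮_{|z|=R} p'(z)/p(z) dz equals exactly this count.

Number of zeros inside |z| < 3.0: 1.


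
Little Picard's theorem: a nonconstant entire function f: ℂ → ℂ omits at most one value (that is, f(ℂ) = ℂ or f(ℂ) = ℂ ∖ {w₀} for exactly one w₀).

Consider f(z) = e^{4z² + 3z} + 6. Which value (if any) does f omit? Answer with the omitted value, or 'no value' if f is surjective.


Little Picard bounds the complement of f(ℂ) to at most one point.
The exponent g(z) = 4z² + 3z is a nonconstant polynomial, hence surjective onto ℂ. So e^{g(z)} takes every value in {e^w : w ∈ ℂ} = ℂ ∖ {0}. Adding 6 shifts the range to ℂ ∖ {6}. f omits exactly 6.

Omitted value: 6.


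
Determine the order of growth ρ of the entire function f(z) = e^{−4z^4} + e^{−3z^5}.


Each summand is entire of order 4 and 5 respectively (as in the single-exponential case). The order of a sum is at most the max of the orders, so ρ ≤ 5. For the lower bound: on |z|=r choose arg z so that -3z^5 is real positive; then |e^{-3z^5}| = e^{3r^5} while |e^{-4z^4}| ≤ e^{4r^4} = o(e^{3r^5}). So |f| ≥ e^{3r^5}(1 − o(1)) and ρ ≥ 5. Hence ρ = max(4, 5) = 5.
Therefore ρ = 5.

Order ρ = 5.


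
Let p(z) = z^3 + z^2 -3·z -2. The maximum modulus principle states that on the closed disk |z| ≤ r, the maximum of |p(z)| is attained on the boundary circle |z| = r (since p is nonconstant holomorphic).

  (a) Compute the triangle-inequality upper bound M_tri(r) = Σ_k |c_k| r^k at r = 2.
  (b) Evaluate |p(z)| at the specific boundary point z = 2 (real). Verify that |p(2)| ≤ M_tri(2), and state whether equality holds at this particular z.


Coefficients: c_0 = -2, c_1 = -3, c_2 = 1, c_3 = 1. Radius r = 2.
Part (a). Triangle bound: M_tri(r) = Σ_k |c_k| r^k
  = |-2|·2^0 + |-3|·2^1 + |1|·2^2 + |1|·2^3
  = 2 + 6 + 4 + 8 = 20.
This bounds M(r) := max_{|z|=r} |p(z)| from above; equality holds iff all terms c_k z^k can be made to align in phase at a single z on |z|=r.
Part (b). At z = 2 (real, on the circle |z| = r):
  p(2) = (-2)·2^0 + (-3)·2^1 + (1)·2^2 + (1)·2^3 = 4.
  |p(2)| = 4.
Check: |p(2)| = 4 ≤ 20 = M_tri(2). ✓ Equality does not hold at z = 2 (the coefficients have mixed signs, so the terms do not all align in phase there).

M_tri(2) = 20; |p(2)| = 4; equality at z=2: no.


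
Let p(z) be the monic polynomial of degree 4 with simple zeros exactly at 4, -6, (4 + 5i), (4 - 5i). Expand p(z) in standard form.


The polynomial is p(z) = ∏_{α ∈ S} (z − α), where S = {4, -6, (4 + 5i), (4 - 5i)}.
Expanding the product yields: p(z) = z^4 -6·z^3 + z^2 + 274·z -984.
Note conjugate pairs combine to real quadratics: (z − (4+5i))(z − (4−5i)) = z² − 8z + 41.
The resulting polynomial has degree 4 and real coefficients as required.

p(z) = z^4 -6·z^3 + z^2 + 274·z -984.


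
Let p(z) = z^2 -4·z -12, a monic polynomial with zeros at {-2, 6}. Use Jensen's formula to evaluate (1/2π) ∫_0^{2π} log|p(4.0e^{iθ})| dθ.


Zeros: -2, 6; r = 4.0.
Inside |z| < r: -2. Outside (|z| ≥ r): 6.
p(0) = -12, so log|p(0)| = log(12) = 2.4849.
Apply Jensen: I(r) = log|p(0)| + Σ_k log(r/|z_k|), summed over zeros inside |z| < r.
  log(r/|z_k|) for z_k = -2: log(4.0/2) = 0.6931
  Outside zeros (6) contribute nothing to the Jensen sum.
Sum over inside zeros: 0.6931.
I(r) = log|p(0)| + (inside sum) = 2.4849 + 0.6931 = 3.1781.
Note: since some zeros are outside |z| ≤ r, the simplified n·log(r) form does NOT apply — only the inside zeros contribute.

I(r) ≈ 3.1781.


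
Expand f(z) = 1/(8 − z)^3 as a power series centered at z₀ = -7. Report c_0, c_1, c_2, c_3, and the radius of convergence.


Let w = z − z₀, so z = z₀ + w.
Then 8 − z = 8 − (z₀ + w) = (8 − z₀) − w = 15 − w.
f(z) = 1/(15 − w)^3 = (1/(15)^3) · (1 − w/(15))^{−3}.
By the binomial series (1−u)^{−3} = Σ_{n≥0} C(n+2, 2) u^n for |u|<1, with u = w/(15):
  c_n = C(n+2, 2) / (15)^(n+3).
  c_0 = 1/(15)^3 = 1/3375.
  c_1 = 3/(15)^4 = 1/16875.
  c_2 = 6/(15)^5 = 2/253125.
  c_3 = 10/(15)^6 = 2/2278125.
The series is valid for |w/d| < 1, i.e. |z − z₀| < |d|.
Radius of convergence: R = |8 − z₀| = |15| = 15 (distance from z₀ to the singularity z = 8).

c_0 = 1/3375, c_1 = 1/16875, c_2 = 2/253125, c_3 = 2/2278125; R = 15.


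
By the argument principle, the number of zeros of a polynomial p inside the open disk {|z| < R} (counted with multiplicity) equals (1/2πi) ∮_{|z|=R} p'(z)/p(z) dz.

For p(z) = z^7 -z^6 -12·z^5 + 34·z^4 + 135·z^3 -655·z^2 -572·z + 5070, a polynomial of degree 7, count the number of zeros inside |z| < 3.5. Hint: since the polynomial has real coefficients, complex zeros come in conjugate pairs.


The zeros of p are: (2 + 3i), (2 - 3i), (-3 + 2i), (-3 - 2i), -3, (3 + 1i), (3 - 1i).
Their magnitudes are: 3.606, 3.606, 3.606, 3.606, 3, 3.162, 3.162.
Zeros with |z| < R = 3.5: -3, (3 + 1i), (3 - 1i).
Count = 3.
By the argument principle, (1/2πi) ∮_{|z|=R} p'(z)/p(z) dz equals exactly this count.

Number of zeros inside |z| < 3.5: 3.


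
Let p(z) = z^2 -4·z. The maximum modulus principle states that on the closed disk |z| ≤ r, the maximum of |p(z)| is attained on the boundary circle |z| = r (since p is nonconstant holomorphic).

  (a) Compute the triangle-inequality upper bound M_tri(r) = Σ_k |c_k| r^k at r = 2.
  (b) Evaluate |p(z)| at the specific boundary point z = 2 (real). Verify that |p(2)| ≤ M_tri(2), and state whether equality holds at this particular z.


Coefficients: c_0 = 0, c_1 = -4, c_2 = 1. Radius r = 2.
Part (a). Triangle bound: M_tri(r) = Σ_k |c_k| r^k
  = |0|·2^0 + |-4|·2^1 + |1|·2^2
  = 0 + 8 + 4 = 12.
This bounds M(r) := max_{|z|=r} |p(z)| from above; equality holds iff all terms c_k z^k can be made to align in phase at a single z on |z|=r.
Part (b). At z = 2 (real, on the circle |z| = r):
  p(2) = (0)·2^0 + (-4)·2^1 + (1)·2^2 = -4.
  |p(2)| = 4.
Check: |p(2)| = 4 ≤ 12 = M_tri(2). ✓ Equality does not hold at z = 2 (the coefficients have mixed signs, so the terms do not all align in phase there).

M_tri(2) = 12; |p(2)| = 4; equality at z=2: no.


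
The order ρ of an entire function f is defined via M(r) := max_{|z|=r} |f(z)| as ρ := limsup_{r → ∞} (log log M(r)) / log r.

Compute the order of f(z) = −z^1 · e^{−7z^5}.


M(r) = max_{|z|=r} |-1|·|z|^1·|e^{−7z^5}| = 1·r^1 · e^{7r^5} (the factors attain their maxima compatibly on |z|=r). Then log M(r) = log 1 + 1·log r + 7r^5, dominated by the last term, so log log M(r) ~ 5·log r. The polynomial factor -1z^1 contributes only a log r term and does not affect the order. ρ = 5.
Therefore ρ = 5.

Order ρ = 5.


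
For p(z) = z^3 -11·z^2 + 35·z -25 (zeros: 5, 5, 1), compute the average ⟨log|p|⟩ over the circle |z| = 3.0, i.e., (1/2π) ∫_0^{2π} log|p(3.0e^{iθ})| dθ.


Zeros: 1, 5, 5; r = 3.0.
Inside |z| < r: 1. Outside (|z| ≥ r): 5, 5.
p(0) = -25, so log|p(0)| = log(25) = 3.2189.
Apply Jensen: I(r) = log|p(0)| + Σ_k log(r/|z_k|), summed over zeros inside |z| < r.
  log(r/|z_k|) for z_k = 1: log(3.0/1) = 1.0986
  Outside zeros (5, 5) contribute nothing to the Jensen sum.
Sum over inside zeros: 1.0986.
I(r) = log|p(0)| + (inside sum) = 3.2189 + 1.0986 = 4.3175.
Note: since some zeros are outside |z| ≤ r, the simplified n·log(r) form does NOT apply — only the inside zeros contribute.

I(r) ≈ 4.3175.


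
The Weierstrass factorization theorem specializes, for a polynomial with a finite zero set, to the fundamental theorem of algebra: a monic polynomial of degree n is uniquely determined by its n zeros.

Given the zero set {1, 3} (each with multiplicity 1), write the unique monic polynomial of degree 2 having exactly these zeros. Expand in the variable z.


The polynomial is p(z) = ∏_{α ∈ S} (z − α), where S = {1, 3}.
Expanding the product yields: p(z) = z^2 -4·z + 3.
The resulting polynomial has degree 2 and real coefficients as required.

p(z) = z^2 -4·z + 3.


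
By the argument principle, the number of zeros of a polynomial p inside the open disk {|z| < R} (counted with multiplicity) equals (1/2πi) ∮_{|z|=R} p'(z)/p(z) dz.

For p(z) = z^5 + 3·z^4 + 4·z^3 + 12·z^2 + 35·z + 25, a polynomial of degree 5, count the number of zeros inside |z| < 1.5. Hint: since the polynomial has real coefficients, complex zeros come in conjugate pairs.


The zeros of p are: (-2 + 1i), (-2 - 1i), -1, (1 + 2i), (1 - 2i).
Their magnitudes are: 2.236, 2.236, 1, 2.236, 2.236.
Zeros with |z| < R = 1.5: -1.
Count = 1.
By the argument principle, (1/2πi) ∮_{|z|=R} p'(z)/p(z) dz equals exactly this count.

Number of zeros inside |z| < 1.5: 1.


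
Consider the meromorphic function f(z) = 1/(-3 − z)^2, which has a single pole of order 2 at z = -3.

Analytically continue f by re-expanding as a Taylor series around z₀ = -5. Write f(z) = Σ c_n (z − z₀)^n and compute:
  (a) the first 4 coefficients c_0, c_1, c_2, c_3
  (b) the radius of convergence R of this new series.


Let w = z − z₀, so z = z₀ + w.
Then -3 − z = -3 − (z₀ + w) = (-3 − z₀) − w = 2 − w.
f(z) = 1/(2 − w)^2 = (1/(2)^2) · (1 − w/(2))^{−2}.
By the binomial series (1−u)^{−2} = Σ_{n≥0} C(n+1, 1) u^n for |u|<1, with u = w/(2):
  c_n = C(n+1, 1) / (2)^(n+2).
  c_0 = 1/(2)^2 = 1/4.
  c_1 = 2/(2)^3 = 1/4.
  c_2 = 3/(2)^4 = 3/16.
  c_3 = 4/(2)^5 = 1/8.
The series is valid for |w/d| < 1, i.e. |z − z₀| < |d|.
Radius of convergence: R = |-3 − z₀| = |2| = 2 (distance from z₀ to the singularity z = -3).

c_0 = 1/4, c_1 = 1/4, c_2 = 3/16, c_3 = 1/8; R = 2.


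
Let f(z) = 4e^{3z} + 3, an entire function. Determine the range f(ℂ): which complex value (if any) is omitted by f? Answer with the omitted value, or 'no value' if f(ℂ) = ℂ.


Little Picard bounds the complement of f(ℂ) to at most one point.
e^{3z} is never zero on ℂ, so 4·e^{3z} takes every value in ℂ ∖ {0}. Adding 3 shifts the range to ℂ ∖ {3}. Thus f omits exactly the value 3.

Omitted value: 3.


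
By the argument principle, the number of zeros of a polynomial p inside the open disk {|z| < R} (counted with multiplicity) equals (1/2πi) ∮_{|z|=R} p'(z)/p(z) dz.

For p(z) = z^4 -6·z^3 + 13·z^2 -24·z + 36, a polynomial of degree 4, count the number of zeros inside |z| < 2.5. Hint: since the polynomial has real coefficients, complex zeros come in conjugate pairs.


The zeros of p are: 3, (0 + 2i), (0 - 2i), 3.
Their magnitudes are: 3, 2, 2, 3.
Zeros with |z| < R = 2.5: (0 + 2i), (0 - 2i).
Count = 2.
By the argument principle, (1/2πi) ∮_{|z|=R} p'(z)/p(z) dz equals exactly this count.

Number of zeros inside |z| < 2.5: 2.


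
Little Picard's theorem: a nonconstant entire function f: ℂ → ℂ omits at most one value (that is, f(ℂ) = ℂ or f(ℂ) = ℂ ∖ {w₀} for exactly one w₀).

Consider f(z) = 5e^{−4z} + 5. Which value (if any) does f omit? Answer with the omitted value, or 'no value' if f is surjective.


Little Picard bounds the complement of f(ℂ) to at most one point.
e^{−4z} is never zero on ℂ, so 5·e^{−4z} takes every value in ℂ ∖ {0}. Adding 5 shifts the range to ℂ ∖ {5}. Thus f omits exactly the value 5.

Omitted value: 5.


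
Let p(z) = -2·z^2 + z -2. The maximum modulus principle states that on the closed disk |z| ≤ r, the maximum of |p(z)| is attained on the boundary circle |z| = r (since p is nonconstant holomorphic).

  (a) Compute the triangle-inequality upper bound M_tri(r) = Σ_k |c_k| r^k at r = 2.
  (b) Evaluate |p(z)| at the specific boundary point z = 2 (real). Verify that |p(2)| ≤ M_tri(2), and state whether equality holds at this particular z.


Coefficients: c_0 = -2, c_1 = 1, c_2 = -2. Radius r = 2.
Part (a). Triangle bound: M_tri(r) = Σ_k |c_k| r^k
  = |-2|·2^0 + |1|·2^1 + |-2|·2^2
  = 2 + 2 + 8 = 12.
This bounds M(r) := max_{|z|=r} |p(z)| from above; equality holds iff all terms c_k z^k can be made to align in phase at a single z on |z|=r.
Part (b). At z = 2 (real, on the circle |z| = r):
  p(2) = (-2)·2^0 + (1)·2^1 + (-2)·2^2 = -8.
  |p(2)| = 8.
Check: |p(2)| = 8 ≤ 12 = M_tri(2). ✓ Equality does not hold at z = 2 (the coefficients have mixed signs, so the terms do not all align in phase there).

M_tri(2) = 12; |p(2)| = 8; equality at z=2: no.


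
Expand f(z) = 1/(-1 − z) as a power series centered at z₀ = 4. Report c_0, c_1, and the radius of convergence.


Let w = z − z₀, so z = z₀ + w.
Then -1 − z = -1 − (z₀ + w) = (-1 − z₀) − w = -5 − w.
f(z) = 1/(-5 − w) = (1/(-5)) · 1/(1 − w/(-5)) = Σ_{n≥0} w^n / (-5)^(n+1).
So c_n = 1/(-5)^(n+1):
  c_0 = 1/(-5)^1 = -1/5.
  c_1 = 1/(-5)^2 = 1/25.
The series is valid for |w/d| < 1, i.e. |z − z₀| < |d|.
Radius of convergence: R = |-1 − z₀| = |-5| = 5 (distance from z₀ to the singularity z = -1).

c_0 = -1/5, c_1 = 1/25; R = 5.


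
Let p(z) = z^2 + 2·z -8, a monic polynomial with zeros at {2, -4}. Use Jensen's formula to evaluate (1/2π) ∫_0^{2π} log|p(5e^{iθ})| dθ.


Zeros: -4, 2; r = 5.
Inside |z| < r: -4, 2. Outside (|z| ≥ r): ∅.
p(0) = -8, so log|p(0)| = log(8) = 2.0794.
Apply Jensen: I(r) = log|p(0)| + Σ_k log(r/|z_k|), summed over zeros inside |z| < r.
  log(r/|z_k|) for z_k = 2: log(5/2) = 0.9163
  log(r/|z_k|) for z_k = -4: log(5/4) = 0.2231
Sum over inside zeros: 1.1394.
I(r) = log|p(0)| + (inside sum) = 2.0794 + 1.1394 = 3.2189.
Closed form (all zeros inside, monic): I(r) = n·log(r) = 2·log(5) = 3.2189. ✓

I(r) ≈ 3.2189.


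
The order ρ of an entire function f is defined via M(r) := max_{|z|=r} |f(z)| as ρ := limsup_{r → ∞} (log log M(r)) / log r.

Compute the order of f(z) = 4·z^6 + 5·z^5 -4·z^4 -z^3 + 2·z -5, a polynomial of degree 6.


|f(z)| ≤ Σ|c_k|·r^k = O(r^6) as r → ∞. Polynomial growth is O(e^{r^ε}) for every ε > 0 (since r^6/e^{r^ε} → 0), so ρ ≤ ε for all ε > 0, i.e. ρ = 0. Every nonconstant polynomial has order 0.
Therefore ρ = 0.

Order ρ = 0.


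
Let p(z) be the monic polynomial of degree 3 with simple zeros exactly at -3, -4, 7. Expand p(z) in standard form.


The polynomial is p(z) = ∏_{α ∈ S} (z − α), where S = {-3, -4, 7}.
Expanding the product yields: p(z) = z^3 -37·z -84.
The resulting polynomial has degree 3 and real coefficients as required.

p(z) = z^3 -37·z -84.


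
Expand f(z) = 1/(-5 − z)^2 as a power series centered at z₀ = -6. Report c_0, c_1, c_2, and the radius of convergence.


Let w = z − z₀, so z = z₀ + w.
Then -5 − z = -5 − (z₀ + w) = (-5 − z₀) − w = 1 − w.
f(z) = 1/(1 − w)^2 = (1/(1)^2) · (1 − w/(1))^{−2}.
By the binomial series (1−u)^{−2} = Σ_{n≥0} C(n+1, 1) u^n for |u|<1, with u = w/(1):
  c_n = C(n+1, 1) / (1)^(n+2).
  c_0 = 1/(1)^2 = 1.
  c_1 = 2/(1)^3 = 2.
  c_2 = 3/(1)^4 = 3.
The series is valid for |w/d| < 1, i.e. |z − z₀| < |d|.
Radius of convergence: R = |-5 − z₀| = |1| = 1 (distance from z₀ to the singularity z = -5).

c_0 = 1, c_1 = 2, c_2 = 3; R = 1.


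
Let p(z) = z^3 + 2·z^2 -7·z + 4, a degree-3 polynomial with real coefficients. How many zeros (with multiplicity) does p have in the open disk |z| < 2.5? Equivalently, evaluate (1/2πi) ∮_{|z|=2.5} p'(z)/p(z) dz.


The zeros of p are: 1, 1, -4.
Their magnitudes are: 1, 1, 4.
Zeros with |z| < R = 2.5: 1, 1.
Count = 2.
By the argument principle, (1/2πi) ∮_{|z|=R} p'(z)/p(z) dz equals exactly this count.

Number of zeros inside |z| < 2.5: 2.


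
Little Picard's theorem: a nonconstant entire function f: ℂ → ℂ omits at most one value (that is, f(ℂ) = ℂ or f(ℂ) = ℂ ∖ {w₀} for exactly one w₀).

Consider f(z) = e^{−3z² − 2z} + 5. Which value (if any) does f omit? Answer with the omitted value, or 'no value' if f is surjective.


Little Picard bounds the complement of f(ℂ) to at most one point.
The exponent g(z) = −3z² − 2z is a nonconstant polynomial, hence surjective onto ℂ. So e^{g(z)} takes every value in {e^w : w ∈ ℂ} = ℂ ∖ {0}. Adding 5 shifts the range to ℂ ∖ {5}. f omits exactly 5.

Omitted value: 5.


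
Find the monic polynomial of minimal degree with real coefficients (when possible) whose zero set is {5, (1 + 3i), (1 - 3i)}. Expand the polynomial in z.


The polynomial is p(z) = ∏_{α ∈ S} (z − α), where S = {5, (1 + 3i), (1 - 3i)}.
Expanding the product yields: p(z) = z^3 -7·z^2 + 20·z -50.
Note conjugate pairs combine to real quadratics: (z − (1+3i))(z − (1−3i)) = z² − 2z + 10.
The resulting polynomial has degree 3 and real coefficients as required.

p(z) = z^3 -7·z^2 + 20·z -50.


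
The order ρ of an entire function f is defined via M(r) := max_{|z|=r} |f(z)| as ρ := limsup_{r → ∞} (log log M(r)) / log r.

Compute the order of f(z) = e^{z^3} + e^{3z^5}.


Each summand is entire of order 3 and 5 respectively (as in the single-exponential case). The order of a sum is at most the max of the orders, so ρ ≤ 5. For the lower bound: on |z|=r choose arg z so that 3z^5 is real positive; then |e^{3z^5}| = e^{3r^5} while |e^{1z^3}| ≤ e^{1r^3} = o(e^{3r^5}). So |f| ≥ e^{3r^5}(1 − o(1)) and ρ ≥ 5. Hence ρ = max(3, 5) = 5.
Therefore ρ = 5.

Order ρ = 5.


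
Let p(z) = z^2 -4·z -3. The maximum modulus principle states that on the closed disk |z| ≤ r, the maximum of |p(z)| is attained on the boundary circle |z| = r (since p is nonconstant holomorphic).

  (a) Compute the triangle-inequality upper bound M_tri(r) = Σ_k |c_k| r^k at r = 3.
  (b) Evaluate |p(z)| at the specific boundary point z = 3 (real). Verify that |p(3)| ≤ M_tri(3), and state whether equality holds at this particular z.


Coefficients: c_0 = -3, c_1 = -4, c_2 = 1. Radius r = 3.
Part (a). Triangle bound: M_tri(r) = Σ_k |c_k| r^k
  = |-3|·3^0 + |-4|·3^1 + |1|·3^2
  = 3 + 12 + 9 = 24.
This bounds M(r) := max_{|z|=r} |p(z)| from above; equality holds iff all terms c_k z^k can be made to align in phase at a single z on |z|=r.
Part (b). At z = 3 (real, on the circle |z| = r):
  p(3) = (-3)·3^0 + (-4)·3^1 + (1)·3^2 = -6.
  |p(3)| = 6.
Check: |p(3)| = 6 ≤ 24 = M_tri(3). ✓ Equality does not hold at z = 3 (the coefficients have mixed signs, so the terms do not all align in phase there).

M_tri(3) = 24; |p(3)| = 6; equality at z=3: no.


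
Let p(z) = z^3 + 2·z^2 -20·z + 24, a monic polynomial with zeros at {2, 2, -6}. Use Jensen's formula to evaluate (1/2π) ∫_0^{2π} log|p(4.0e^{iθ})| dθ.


Zeros: -6, 2, 2; r = 4.0.
Inside |z| < r: 2, 2. Outside (|z| ≥ r): -6.
p(0) = 24, so log|p(0)| = log(24) = 3.1781.
Apply Jensen: I(r) = log|p(0)| + Σ_k log(r/|z_k|), summed over zeros inside |z| < r.
  log(r/|z_k|) for z_k = 2: log(4.0/2) = 0.6931
  log(r/|z_k|) for z_k = 2: log(4.0/2) = 0.6931
  Outside zeros (-6) contribute nothing to the Jensen sum.
Sum over inside zeros: 1.3863.
I(r) = log|p(0)| + (inside sum) = 3.1781 + 1.3863 = 4.5643.
Note: since some zeros are outside |z| ≤ r, the simplified n·log(r) form does NOT apply — only the inside zeros contribute.

I(r) ≈ 4.5643.


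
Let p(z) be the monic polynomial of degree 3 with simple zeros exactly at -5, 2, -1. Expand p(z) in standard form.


The polynomial is p(z) = ∏_{α ∈ S} (z − α), where S = {-5, 2, -1}.
Expanding the product yields: p(z) = z^3 + 4·z^2 -7·z -10.
The resulting polynomial has degree 3 and real coefficients as required.

p(z) = z^3 + 4·z^2 -7·z -10.


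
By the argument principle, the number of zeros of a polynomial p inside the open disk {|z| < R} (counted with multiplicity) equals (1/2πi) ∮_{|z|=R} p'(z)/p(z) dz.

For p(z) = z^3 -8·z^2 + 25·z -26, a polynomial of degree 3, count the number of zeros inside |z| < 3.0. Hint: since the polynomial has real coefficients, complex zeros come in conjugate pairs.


The zeros of p are: 2, (3 + 2i), (3 - 2i).
Their magnitudes are: 2, 3.606, 3.606.
Zeros with |z| < R = 3.0: 2.
Count = 1.
By the argument principle, (1/2πi) ∮_{|z|=R} p'(z)/p(z) dz equals exactly this count.

Number of zeros inside |z| < 3.0: 1.


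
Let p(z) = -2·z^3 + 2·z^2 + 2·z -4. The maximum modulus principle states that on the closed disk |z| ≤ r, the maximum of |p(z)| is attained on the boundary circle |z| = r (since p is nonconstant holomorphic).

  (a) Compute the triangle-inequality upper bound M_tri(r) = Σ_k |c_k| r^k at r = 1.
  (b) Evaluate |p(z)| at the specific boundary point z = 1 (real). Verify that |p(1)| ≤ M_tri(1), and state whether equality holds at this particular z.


Coefficients: c_0 = -4, c_1 = 2, c_2 = 2, c_3 = -2. Radius r = 1.
Part (a). Triangle bound: M_tri(r) = Σ_k |c_k| r^k
  = |-4|·1^0 + |2|·1^1 + |2|·1^2 + |-2|·1^3
  = 4 + 2 + 2 + 2 = 10.
This bounds M(r) := max_{|z|=r} |p(z)| from above; equality holds iff all terms c_k z^k can be made to align in phase at a single z on |z|=r.
Part (b). At z = 1 (real, on the circle |z| = r):
  p(1) = (-4)·1^0 + (2)·1^1 + (2)·1^2 + (-2)·1^3 = -2.
  |p(1)| = 2.
Check: |p(1)| = 2 ≤ 10 = M_tri(1). ✓ Equality does not hold at z = 1 (the coefficients have mixed signs, so the terms do not all align in phase there).

M_tri(1) = 10; |p(1)| = 2; equality at z=1: no.


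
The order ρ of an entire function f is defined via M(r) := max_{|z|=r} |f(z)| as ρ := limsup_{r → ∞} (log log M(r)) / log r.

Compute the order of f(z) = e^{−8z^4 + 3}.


|e^{−8z^4 + 3}| = e^{Re(-8·z^4) + 3} ≤ e^{8|z|^4 + 3} = e^{8r^4 + 3} on |z| = r, so ρ ≤ 4. Choosing z on |z|=r so that -8·z^4 is real positive (always possible by picking arg z appropriately) gives |f(z)| = e^{8r^4 + 3}, matching the bound. The additive constant 3 does not affect log log M(r) ~ 4·log r. Hence ρ = 4.
Therefore ρ = 4.

Order ρ = 4.


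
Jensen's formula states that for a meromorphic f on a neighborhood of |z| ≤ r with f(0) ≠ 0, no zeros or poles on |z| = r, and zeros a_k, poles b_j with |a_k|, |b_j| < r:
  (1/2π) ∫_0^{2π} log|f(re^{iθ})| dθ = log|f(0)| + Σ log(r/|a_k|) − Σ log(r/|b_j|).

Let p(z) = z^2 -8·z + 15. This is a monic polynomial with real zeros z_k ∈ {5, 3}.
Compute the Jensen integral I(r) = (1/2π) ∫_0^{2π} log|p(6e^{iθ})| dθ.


Zeros: 3, 5; r = 6.
Inside |z| < r: 3, 5. Outside (|z| ≥ r): ∅.
p(0) = 15, so log|p(0)| = log(15) = 2.7081.
Apply Jensen: I(r) = log|p(0)| + Σ_k log(r/|z_k|), summed over zeros inside |z| < r.
  log(r/|z_k|) for z_k = 5: log(6/5) = 0.1823
  log(r/|z_k|) for z_k = 3: log(6/3) = 0.6931
Sum over inside zeros: 0.8755.
I(r) = log|p(0)| + (inside sum) = 2.7081 + 0.8755 = 3.5835.
Closed form (all zeros inside, monic): I(r) = n·log(r) = 2·log(6) = 3.5835. ✓

I(r) ≈ 3.5835.


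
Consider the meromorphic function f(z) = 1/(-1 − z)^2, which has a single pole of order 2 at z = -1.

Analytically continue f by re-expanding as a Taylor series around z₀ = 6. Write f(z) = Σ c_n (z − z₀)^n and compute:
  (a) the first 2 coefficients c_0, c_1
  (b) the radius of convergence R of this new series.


Let w = z − z₀, so z = z₀ + w.
Then -1 − z = -1 − (z₀ + w) = (-1 − z₀) − w = -7 − w.
f(z) = 1/(-7 − w)^2 = (1/(-7)^2) · (1 − w/(-7))^{−2}.
By the binomial series (1−u)^{−2} = Σ_{n≥0} C(n+1, 1) u^n for |u|<1, with u = w/(-7):
  c_n = C(n+1, 1) / (-7)^(n+2).
  c_0 = 1/(-7)^2 = 1/49.
  c_1 = 2/(-7)^3 = -2/343.
The series is valid for |w/d| < 1, i.e. |z − z₀| < |d|.
Radius of convergence: R = |-1 − z₀| = |-7| = 7 (distance from z₀ to the singularity z = -1).

c_0 = 1/49, c_1 = -2/343; R = 7.


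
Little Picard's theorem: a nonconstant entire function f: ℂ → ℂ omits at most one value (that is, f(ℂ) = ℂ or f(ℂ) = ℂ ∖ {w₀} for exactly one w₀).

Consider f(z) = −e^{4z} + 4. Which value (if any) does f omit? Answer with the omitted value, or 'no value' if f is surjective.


Little Picard bounds the complement of f(ℂ) to at most one point.
e^{4z} is never zero on ℂ, so -1·e^{4z} takes every value in ℂ ∖ {0}. Adding 4 shifts the range to ℂ ∖ {4}. Thus f omits exactly the value 4.

Omitted value: 4.


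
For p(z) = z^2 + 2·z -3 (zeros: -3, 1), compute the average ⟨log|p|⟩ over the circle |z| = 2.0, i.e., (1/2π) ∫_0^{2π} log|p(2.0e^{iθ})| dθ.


Zeros: -3, 1; r = 2.0.
Inside |z| < r: 1. Outside (|z| ≥ r): -3.
p(0) = -3, so log|p(0)| = log(3) = 1.0986.
Apply Jensen: I(r) = log|p(0)| + Σ_k log(r/|z_k|), summed over zeros inside |z| < r.
  log(r/|z_k|) for z_k = 1: log(2.0/1) = 0.6931
  Outside zeros (-3) contribute nothing to the Jensen sum.
Sum over inside zeros: 0.6931.
I(r) = log|p(0)| + (inside sum) = 1.0986 + 0.6931 = 1.7918.
Note: since some zeros are outside |z| ≤ r, the simplified n·log(r) form does NOT apply — only the inside zeros contribute.

I(r) ≈ 1.7918.


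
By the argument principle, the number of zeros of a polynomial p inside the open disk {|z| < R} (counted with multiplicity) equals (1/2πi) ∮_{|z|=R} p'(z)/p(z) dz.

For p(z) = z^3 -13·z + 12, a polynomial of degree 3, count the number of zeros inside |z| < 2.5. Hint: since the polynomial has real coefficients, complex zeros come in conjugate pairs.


The zeros of p are: -4, 1, 3.
Their magnitudes are: 4, 1, 3.
Zeros with |z| < R = 2.5: 1.
Count = 1.
By the argument principle, (1/2πi) ∮_{|z|=R} p'(z)/p(z) dz equals exactly this count.

Number of zeros inside |z| < 2.5: 1.


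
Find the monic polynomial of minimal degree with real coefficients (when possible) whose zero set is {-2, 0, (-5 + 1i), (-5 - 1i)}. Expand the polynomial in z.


The polynomial is p(z) = ∏_{α ∈ S} (z − α), where S = {-2, 0, (-5 + 1i), (-5 - 1i)}.
Expanding the product yields: p(z) = z^4 + 12·z^3 + 46·z^2 + 52·z.
Note conjugate pairs combine to real quadratics: (z − (-5+1i))(z − (-5−1i)) = z² + 10z + 26.
The resulting polynomial has degree 4 and real coefficients as required.

p(z) = z^4 + 12·z^3 + 46·z^2 + 52·z.


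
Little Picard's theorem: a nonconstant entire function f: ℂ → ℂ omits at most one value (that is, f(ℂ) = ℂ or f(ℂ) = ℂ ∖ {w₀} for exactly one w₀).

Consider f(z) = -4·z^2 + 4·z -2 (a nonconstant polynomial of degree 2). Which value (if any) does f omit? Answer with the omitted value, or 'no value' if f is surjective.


Little Picard bounds the complement of f(ℂ) to at most one point.
For every w ∈ ℂ, the equation p(z) − w = 0 is a nonconstant polynomial in z and hence has at least one root by the fundamental theorem of algebra. So p is surjective onto ℂ, omitting no value.

Omitted value: no value.


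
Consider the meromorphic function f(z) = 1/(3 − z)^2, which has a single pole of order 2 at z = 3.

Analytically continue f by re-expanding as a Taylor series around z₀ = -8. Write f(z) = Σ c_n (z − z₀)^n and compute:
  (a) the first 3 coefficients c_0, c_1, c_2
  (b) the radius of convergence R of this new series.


Let w = z − z₀, so z = z₀ + w.
Then 3 − z = 3 − (z₀ + w) = (3 − z₀) − w = 11 − w.
f(z) = 1/(11 − w)^2 = (1/(11)^2) · (1 − w/(11))^{−2}.
By the binomial series (1−u)^{−2} = Σ_{n≥0} C(n+1, 1) u^n for |u|<1, with u = w/(11):
  c_n = C(n+1, 1) / (11)^(n+2).
  c_0 = 1/(11)^2 = 1/121.
  c_1 = 2/(11)^3 = 2/1331.
  c_2 = 3/(11)^4 = 3/14641.
The series is valid for |w/d| < 1, i.e. |z − z₀| < |d|.
Radius of convergence: R = |3 − z₀| = |11| = 11 (distance from z₀ to the singularity z = 3).

c_0 = 1/121, c_1 = 2/1331, c_2 = 3/14641; R = 11.


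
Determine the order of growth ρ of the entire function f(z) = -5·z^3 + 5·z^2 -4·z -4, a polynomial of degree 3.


|f(z)| ≤ Σ|c_k|·r^k = O(r^3) as r → ∞. Polynomial growth is O(e^{r^ε}) for every ε > 0 (since r^3/e^{r^ε} → 0), so ρ ≤ ε for all ε > 0, i.e. ρ = 0. Every nonconstant polynomial has order 0.
Therefore ρ = 0.

Order ρ = 0.


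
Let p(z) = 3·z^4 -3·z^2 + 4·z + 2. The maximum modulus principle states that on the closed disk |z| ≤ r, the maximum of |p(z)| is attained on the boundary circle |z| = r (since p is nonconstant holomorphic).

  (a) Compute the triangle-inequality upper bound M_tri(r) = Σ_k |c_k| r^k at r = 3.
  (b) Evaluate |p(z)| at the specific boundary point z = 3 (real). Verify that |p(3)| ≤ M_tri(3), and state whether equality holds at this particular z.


Coefficients: c_0 = 2, c_1 = 4, c_2 = -3, c_3 = 0, c_4 = 3. Radius r = 3.
Part (a). Triangle bound: M_tri(r) = Σ_k |c_k| r^k
  = |2|·3^0 + |4|·3^1 + |-3|·3^2 + |0|·3^3 + |3|·3^4
  = 2 + 12 + 27 + 0 + 243 = 284.
This bounds M(r) := max_{|z|=r} |p(z)| from above; equality holds iff all terms c_k z^k can be made to align in phase at a single z on |z|=r.
Part (b). At z = 3 (real, on the circle |z| = r):
  p(3) = (2)·3^0 + (4)·3^1 + (-3)·3^2 + (0)·3^3 + (3)·3^4 = 230.
  |p(3)| = 230.
Check: |p(3)| = 230 ≤ 284 = M_tri(3). ✓ Equality does not hold at z = 3 (the coefficients have mixed signs, so the terms do not all align in phase there).

M_tri(3) = 284; |p(3)| = 230; equality at z=3: no.
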